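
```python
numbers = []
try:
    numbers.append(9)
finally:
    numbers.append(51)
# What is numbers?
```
[9, 51]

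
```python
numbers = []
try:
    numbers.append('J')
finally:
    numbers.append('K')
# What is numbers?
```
['J', 'K']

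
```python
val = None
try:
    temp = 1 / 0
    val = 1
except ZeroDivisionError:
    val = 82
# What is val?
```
82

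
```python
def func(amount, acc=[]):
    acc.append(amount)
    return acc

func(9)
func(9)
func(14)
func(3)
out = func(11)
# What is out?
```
[9, 9, 14, 3, 11]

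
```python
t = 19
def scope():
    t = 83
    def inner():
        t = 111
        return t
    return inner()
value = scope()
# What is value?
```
111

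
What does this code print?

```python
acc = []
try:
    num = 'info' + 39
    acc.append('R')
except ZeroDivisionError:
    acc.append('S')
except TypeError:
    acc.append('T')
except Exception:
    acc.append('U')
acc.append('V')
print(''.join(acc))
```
TV

TypeError matches before generic Exception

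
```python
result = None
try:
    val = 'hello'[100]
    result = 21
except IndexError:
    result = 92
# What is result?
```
92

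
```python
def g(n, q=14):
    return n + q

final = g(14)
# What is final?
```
28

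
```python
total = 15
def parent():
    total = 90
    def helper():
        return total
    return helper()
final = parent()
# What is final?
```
90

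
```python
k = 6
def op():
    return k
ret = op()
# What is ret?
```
6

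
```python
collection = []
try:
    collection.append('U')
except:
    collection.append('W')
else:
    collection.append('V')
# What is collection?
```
['U', 'V']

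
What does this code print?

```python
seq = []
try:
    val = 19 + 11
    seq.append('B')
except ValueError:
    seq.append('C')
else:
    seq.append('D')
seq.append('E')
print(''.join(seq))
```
BDE

else block runs when no exception occurs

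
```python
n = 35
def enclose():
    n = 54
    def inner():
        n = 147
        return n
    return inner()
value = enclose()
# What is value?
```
147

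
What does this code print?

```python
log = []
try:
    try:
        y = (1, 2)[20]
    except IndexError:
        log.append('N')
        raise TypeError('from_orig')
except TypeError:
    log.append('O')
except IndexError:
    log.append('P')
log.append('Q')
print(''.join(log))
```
NOQ

TypeError raised and caught, original IndexError not re-raised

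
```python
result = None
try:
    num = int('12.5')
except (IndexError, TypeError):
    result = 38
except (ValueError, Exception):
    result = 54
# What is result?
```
54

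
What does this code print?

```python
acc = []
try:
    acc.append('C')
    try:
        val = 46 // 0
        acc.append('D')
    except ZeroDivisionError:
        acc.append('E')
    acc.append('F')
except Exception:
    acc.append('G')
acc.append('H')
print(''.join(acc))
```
CEFH

Inner exception caught by inner handler, outer continues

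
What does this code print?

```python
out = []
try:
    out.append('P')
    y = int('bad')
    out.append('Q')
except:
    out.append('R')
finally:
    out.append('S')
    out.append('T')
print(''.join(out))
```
PRST

Code before exception runs, then except, then all of finally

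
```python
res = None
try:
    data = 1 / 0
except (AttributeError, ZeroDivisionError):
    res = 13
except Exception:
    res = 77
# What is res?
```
13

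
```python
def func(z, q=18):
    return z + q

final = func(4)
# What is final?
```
22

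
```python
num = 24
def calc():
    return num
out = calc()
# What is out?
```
24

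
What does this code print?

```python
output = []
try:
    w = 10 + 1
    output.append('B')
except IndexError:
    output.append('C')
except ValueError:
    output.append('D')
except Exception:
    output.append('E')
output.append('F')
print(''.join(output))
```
BF

No exception, try block completes normally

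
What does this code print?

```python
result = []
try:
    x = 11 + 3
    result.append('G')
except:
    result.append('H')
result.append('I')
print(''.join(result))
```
GI

No exception, try block completes normally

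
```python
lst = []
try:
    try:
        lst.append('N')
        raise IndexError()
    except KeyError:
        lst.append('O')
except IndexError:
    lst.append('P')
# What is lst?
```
['N', 'P']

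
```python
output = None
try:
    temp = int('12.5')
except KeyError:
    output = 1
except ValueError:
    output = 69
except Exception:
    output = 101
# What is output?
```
69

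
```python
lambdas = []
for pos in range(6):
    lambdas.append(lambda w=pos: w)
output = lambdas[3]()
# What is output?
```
3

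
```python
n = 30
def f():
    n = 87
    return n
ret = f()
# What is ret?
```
87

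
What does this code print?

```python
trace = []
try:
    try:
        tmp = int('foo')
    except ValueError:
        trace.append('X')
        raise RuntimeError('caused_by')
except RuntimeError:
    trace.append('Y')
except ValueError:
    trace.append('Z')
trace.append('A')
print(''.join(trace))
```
XYA

RuntimeError raised and caught, original ValueError not re-raised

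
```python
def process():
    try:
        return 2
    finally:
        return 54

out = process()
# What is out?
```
54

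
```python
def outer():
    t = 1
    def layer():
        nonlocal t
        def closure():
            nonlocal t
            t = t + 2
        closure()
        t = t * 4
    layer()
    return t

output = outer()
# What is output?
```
12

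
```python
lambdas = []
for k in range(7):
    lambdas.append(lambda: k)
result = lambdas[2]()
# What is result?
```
6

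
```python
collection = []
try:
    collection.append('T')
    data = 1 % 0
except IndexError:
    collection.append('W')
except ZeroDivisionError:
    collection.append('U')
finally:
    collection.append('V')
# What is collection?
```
['T', 'U', 'V']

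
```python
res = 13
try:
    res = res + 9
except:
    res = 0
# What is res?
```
22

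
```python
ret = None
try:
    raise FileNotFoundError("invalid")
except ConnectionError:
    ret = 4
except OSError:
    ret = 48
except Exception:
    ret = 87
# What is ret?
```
48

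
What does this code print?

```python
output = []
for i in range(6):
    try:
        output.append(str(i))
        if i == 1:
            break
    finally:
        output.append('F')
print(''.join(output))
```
0F1F

finally runs even when breaking out of loop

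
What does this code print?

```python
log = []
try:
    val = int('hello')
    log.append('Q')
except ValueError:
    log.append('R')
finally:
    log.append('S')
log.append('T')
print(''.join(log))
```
RST

finally always runs, even after exception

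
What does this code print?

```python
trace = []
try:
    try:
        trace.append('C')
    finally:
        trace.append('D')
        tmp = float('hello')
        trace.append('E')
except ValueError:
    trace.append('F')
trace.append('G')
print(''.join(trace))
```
CDFG

Exception in inner finally caught by outer except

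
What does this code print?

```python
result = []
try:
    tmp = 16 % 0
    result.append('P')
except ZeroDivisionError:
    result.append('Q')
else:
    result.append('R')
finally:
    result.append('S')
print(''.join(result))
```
QS

Exception: except runs, else skipped, finally runs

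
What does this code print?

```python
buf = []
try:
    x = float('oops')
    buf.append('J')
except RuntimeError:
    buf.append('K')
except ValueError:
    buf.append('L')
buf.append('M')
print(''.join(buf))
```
LM

ValueError is caught by its specific handler, not RuntimeError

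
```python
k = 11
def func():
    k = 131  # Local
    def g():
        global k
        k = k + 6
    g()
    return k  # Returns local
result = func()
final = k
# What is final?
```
17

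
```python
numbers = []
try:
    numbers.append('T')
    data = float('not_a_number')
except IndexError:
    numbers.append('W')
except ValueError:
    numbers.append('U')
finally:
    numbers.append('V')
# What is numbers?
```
['T', 'U', 'V']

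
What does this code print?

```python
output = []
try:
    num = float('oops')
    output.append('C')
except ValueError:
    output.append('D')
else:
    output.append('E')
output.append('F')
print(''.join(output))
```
DF

else block skipped when exception is caught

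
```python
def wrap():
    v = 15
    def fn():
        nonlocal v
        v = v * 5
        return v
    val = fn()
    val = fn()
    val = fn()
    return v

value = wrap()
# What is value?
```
1875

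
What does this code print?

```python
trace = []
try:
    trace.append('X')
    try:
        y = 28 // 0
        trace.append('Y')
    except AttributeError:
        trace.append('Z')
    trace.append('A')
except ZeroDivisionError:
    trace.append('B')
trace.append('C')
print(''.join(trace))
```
XBC

Inner handler doesn't match, propagates to outer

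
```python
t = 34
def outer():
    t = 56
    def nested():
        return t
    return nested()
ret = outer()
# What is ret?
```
56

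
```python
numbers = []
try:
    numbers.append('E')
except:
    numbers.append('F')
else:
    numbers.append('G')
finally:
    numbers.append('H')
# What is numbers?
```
['E', 'G', 'H']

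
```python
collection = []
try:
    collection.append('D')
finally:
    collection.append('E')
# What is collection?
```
['D', 'E']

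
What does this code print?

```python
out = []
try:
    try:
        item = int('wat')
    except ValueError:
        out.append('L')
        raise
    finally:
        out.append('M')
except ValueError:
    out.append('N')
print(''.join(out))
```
LMN

finally runs before re-raised exception propagates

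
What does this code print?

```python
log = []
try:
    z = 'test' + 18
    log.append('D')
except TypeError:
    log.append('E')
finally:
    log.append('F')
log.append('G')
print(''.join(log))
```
EFG

finally always runs, even after exception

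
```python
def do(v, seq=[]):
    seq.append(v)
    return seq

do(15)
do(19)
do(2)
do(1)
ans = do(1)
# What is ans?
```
[15, 19, 2, 1, 1]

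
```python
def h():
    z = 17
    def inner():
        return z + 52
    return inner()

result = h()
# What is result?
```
69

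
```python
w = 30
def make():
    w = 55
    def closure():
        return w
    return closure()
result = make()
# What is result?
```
55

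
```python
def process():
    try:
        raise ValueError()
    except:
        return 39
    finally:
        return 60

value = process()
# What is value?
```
60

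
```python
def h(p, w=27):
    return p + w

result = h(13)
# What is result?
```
40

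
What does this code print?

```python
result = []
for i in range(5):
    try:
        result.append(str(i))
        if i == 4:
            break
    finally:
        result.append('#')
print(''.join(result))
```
0#1#2#3#4#

finally runs even when breaking out of loop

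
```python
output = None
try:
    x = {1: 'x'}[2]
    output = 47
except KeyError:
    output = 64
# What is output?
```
64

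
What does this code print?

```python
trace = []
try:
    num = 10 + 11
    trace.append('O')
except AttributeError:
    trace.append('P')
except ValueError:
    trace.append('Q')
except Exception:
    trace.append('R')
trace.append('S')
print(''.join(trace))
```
OS

No exception, try block completes normally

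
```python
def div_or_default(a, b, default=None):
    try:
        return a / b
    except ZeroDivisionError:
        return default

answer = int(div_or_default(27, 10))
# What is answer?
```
2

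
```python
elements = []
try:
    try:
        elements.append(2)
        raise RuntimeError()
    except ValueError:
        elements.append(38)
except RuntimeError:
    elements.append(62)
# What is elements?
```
[2, 62]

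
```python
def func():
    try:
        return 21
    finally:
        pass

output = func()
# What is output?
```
21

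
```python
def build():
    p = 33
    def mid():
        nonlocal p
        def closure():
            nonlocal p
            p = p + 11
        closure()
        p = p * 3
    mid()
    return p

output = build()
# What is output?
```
132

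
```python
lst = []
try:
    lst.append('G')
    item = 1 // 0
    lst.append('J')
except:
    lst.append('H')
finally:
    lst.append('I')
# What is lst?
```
['G', 'H', 'I']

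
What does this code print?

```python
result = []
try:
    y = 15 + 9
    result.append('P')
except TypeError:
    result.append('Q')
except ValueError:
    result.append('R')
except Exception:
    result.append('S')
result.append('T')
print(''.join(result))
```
PT

No exception, try block completes normally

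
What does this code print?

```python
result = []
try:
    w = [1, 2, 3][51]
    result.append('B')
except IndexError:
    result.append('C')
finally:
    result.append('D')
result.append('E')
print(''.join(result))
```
CDE

finally always runs, even after exception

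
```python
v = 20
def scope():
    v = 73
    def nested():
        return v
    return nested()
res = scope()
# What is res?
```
73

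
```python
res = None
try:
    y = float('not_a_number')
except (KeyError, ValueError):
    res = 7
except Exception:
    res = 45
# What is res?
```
7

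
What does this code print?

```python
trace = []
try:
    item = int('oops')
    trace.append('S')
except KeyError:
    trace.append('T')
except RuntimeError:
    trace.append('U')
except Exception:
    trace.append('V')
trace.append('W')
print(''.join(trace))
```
VW

ValueError not specifically caught, falls to Exception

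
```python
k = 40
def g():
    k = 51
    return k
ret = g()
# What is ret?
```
51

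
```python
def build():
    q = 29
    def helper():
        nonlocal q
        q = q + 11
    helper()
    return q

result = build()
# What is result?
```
40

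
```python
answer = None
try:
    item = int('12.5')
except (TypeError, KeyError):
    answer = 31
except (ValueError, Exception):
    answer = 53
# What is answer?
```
53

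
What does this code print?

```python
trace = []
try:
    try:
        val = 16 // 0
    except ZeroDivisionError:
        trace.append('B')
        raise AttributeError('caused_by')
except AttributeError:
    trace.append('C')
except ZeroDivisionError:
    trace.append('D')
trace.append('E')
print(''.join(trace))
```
BCE

AttributeError raised and caught, original ZeroDivisionError not re-raised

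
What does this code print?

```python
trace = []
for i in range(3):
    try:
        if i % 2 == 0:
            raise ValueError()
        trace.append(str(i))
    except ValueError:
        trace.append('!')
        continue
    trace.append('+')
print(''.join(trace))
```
!1+!

continue in except skips rest of loop body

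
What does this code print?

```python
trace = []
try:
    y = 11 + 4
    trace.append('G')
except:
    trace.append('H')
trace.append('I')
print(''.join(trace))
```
GI

No exception, try block completes normally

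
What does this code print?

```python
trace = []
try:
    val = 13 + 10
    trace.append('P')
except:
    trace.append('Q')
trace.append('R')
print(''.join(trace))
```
PR

No exception, try block completes normally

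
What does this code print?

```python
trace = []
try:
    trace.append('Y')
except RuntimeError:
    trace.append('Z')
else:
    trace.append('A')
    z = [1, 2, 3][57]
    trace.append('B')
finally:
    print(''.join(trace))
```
YA

Try succeeds, else appends 'A', IndexError in else is uncaught, finally prints before exception propagates ('B' never appended)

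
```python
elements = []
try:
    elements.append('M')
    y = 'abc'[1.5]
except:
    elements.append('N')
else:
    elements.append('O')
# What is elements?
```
['M', 'N']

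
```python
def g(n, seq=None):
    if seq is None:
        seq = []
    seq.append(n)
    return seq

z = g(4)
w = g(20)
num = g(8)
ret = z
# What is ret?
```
[4]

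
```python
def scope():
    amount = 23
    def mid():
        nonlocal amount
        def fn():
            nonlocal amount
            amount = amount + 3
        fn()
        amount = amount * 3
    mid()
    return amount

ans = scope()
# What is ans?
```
78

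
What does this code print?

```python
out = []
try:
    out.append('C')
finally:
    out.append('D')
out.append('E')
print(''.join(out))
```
CDE

try/finally without except, no exception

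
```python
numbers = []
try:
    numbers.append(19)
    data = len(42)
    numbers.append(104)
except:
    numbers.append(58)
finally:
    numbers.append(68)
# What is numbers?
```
[19, 58, 68]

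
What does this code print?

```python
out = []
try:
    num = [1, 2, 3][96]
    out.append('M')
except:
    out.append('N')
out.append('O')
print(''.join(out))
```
NO

Exception raised in try, caught by bare except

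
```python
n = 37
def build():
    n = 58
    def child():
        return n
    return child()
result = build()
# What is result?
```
58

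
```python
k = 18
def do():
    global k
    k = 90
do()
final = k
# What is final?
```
90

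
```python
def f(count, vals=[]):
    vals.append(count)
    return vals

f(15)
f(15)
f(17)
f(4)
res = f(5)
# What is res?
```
[15, 15, 17, 4, 5]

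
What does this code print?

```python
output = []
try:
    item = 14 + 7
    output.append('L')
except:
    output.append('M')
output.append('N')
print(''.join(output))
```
LN

No exception, try block completes normally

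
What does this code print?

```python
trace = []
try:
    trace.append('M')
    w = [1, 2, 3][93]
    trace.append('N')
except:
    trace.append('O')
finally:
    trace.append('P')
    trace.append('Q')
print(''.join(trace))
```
MOPQ

Code before exception runs, then except, then all of finally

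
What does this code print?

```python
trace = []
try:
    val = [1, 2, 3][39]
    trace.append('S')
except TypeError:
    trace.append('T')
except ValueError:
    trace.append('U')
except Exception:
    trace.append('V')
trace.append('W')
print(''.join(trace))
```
VW

IndexError not specifically caught, falls to Exception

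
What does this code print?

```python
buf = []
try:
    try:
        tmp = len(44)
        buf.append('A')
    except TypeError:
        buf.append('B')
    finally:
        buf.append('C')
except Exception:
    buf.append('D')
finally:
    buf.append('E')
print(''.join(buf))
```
BCE

Both finally blocks run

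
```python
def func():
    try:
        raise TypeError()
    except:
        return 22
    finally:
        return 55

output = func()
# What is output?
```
55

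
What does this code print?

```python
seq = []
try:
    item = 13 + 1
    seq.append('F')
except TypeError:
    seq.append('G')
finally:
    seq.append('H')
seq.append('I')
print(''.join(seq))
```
FHI

finally runs after normal execution too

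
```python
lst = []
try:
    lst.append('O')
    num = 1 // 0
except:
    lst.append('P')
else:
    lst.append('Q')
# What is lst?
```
['O', 'P']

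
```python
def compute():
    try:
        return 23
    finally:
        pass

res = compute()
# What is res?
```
23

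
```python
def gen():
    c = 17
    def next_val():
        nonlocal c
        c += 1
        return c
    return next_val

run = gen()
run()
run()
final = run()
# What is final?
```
20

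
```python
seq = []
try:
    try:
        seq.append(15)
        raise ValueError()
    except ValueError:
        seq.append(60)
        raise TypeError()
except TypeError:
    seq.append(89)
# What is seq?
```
[15, 60, 89]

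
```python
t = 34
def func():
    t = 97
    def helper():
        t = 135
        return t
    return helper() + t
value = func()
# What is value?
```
232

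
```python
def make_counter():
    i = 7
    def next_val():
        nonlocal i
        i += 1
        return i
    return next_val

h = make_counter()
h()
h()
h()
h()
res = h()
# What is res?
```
12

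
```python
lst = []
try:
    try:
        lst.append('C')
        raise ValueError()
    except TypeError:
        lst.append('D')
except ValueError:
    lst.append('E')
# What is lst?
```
['C', 'E']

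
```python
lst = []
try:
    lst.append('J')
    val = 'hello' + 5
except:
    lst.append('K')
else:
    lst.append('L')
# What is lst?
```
['J', 'K']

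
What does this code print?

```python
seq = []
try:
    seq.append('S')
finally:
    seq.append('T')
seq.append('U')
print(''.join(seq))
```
STU

try/finally without except, no exception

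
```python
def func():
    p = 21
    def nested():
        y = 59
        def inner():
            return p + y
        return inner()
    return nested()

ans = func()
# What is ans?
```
80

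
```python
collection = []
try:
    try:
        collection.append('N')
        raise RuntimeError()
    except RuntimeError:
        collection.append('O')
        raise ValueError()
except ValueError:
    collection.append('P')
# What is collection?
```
['N', 'O', 'P']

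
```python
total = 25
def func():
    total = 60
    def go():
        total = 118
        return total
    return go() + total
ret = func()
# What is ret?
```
178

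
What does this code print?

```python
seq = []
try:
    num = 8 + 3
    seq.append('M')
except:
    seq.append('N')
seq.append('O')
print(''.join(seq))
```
MO

No exception, try block completes normally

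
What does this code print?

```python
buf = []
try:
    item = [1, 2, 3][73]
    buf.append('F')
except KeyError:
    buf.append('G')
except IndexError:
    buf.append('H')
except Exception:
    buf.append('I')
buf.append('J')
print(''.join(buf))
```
HJ

IndexError matches before generic Exception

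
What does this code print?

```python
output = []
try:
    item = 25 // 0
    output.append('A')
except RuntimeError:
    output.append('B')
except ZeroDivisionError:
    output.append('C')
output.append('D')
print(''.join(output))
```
CD

ZeroDivisionError is caught by its specific handler, not RuntimeError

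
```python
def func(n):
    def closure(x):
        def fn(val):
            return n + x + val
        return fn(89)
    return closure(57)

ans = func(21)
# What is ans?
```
167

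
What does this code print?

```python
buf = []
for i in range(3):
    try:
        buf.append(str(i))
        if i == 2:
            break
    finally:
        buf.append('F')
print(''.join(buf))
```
0F1F2F

finally runs even when breaking out of loop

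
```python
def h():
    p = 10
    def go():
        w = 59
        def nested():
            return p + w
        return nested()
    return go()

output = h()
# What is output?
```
69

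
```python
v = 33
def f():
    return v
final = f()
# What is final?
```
33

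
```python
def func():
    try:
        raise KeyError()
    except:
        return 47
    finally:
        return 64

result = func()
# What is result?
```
64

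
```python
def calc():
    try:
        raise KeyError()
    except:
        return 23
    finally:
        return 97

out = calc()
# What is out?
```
97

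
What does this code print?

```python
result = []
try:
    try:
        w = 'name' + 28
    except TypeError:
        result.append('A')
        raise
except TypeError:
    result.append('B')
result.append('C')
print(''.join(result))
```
ABC

raise without argument re-raises current exception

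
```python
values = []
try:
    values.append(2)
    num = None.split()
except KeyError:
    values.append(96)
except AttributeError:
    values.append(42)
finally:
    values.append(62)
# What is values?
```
[2, 42, 62]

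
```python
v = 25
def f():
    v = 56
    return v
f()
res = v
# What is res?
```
25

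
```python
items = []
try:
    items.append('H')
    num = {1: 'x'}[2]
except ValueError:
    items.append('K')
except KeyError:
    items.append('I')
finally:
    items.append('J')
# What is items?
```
['H', 'I', 'J']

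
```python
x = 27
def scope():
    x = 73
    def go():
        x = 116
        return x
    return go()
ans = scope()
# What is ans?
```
116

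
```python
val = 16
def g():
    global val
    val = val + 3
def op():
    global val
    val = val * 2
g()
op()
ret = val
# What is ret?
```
38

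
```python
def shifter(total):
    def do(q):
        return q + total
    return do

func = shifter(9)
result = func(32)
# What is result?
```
41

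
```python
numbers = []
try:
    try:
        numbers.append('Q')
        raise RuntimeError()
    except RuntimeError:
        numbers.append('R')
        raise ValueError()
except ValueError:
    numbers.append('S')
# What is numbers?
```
['Q', 'R', 'S']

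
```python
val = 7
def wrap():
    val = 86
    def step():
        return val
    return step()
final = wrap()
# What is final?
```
86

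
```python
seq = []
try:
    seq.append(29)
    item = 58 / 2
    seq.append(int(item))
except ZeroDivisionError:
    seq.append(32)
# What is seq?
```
[29, 29]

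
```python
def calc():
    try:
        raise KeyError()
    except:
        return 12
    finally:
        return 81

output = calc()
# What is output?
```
81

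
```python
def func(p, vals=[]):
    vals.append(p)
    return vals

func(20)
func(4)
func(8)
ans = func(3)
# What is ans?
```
[20, 4, 8, 3]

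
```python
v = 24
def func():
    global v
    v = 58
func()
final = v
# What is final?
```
58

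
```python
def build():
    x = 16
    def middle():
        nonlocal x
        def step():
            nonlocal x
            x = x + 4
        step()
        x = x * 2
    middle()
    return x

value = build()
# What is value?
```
40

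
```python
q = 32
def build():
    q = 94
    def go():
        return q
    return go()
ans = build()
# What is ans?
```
94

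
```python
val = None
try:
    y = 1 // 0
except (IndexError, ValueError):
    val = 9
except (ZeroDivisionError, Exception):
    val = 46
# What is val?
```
46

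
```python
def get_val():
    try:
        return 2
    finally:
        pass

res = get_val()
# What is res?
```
2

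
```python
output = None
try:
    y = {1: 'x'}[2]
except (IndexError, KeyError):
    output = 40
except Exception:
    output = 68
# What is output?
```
40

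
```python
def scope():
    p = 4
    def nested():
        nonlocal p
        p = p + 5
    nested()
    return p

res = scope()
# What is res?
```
9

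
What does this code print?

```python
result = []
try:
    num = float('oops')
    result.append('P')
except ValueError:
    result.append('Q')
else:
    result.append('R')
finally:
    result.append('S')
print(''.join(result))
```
QS

Exception: except runs, else skipped, finally runs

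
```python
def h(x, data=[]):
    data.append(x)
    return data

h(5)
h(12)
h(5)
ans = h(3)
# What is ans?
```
[5, 12, 5, 3]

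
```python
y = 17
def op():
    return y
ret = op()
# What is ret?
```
17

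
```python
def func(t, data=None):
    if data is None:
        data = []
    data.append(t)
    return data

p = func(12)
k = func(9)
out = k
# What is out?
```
[9]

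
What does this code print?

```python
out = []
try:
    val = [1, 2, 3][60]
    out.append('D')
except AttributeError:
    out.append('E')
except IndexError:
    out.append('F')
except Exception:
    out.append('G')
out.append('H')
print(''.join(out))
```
FH

IndexError matches before generic Exception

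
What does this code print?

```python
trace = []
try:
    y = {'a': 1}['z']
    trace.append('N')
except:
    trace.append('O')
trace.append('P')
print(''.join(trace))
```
OP

Exception raised in try, caught by bare except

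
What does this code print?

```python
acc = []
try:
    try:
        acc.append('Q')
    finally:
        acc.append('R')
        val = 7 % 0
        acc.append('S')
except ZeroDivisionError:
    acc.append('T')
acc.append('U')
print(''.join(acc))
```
QRTU

Exception in inner finally caught by outer except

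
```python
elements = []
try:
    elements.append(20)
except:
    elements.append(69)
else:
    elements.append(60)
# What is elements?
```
[20, 60]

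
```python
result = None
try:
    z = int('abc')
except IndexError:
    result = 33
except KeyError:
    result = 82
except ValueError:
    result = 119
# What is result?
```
119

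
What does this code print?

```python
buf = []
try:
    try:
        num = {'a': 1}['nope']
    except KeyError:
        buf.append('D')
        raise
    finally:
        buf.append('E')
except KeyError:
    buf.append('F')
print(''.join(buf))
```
DEF

finally runs before re-raised exception propagates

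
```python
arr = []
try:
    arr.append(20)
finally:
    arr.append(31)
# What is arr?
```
[20, 31]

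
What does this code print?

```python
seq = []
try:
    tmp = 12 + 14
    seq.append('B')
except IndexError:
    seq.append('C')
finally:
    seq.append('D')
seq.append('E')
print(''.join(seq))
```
BDE

finally runs after normal execution too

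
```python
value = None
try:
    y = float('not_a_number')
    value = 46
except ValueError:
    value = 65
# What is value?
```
65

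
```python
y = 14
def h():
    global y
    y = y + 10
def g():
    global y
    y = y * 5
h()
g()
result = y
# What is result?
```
120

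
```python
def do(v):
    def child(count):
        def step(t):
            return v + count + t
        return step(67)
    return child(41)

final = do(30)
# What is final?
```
138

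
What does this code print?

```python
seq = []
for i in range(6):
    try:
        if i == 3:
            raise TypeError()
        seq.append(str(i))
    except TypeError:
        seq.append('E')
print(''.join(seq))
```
012E45

Exception on i=3 caught, loop continues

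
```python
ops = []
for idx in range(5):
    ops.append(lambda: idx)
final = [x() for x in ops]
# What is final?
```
[4, 4, 4, 4, 4]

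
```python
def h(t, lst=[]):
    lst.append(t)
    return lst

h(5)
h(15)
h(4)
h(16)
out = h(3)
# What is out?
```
[5, 15, 4, 16, 3]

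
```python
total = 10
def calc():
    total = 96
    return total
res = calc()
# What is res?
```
96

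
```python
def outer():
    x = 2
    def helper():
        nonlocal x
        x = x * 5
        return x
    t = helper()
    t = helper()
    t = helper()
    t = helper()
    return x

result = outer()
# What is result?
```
1250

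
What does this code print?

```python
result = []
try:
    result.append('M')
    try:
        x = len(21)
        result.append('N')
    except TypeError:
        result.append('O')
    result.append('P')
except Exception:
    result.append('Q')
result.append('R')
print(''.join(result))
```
MOPR

Inner exception caught by inner handler, outer continues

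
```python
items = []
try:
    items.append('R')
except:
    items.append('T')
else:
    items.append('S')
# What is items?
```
['R', 'S']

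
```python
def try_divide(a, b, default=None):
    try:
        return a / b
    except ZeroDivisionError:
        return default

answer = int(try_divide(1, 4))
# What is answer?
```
0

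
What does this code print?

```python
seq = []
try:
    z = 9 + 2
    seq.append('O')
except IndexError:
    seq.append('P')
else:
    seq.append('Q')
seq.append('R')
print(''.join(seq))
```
OQR

else block runs when no exception occurs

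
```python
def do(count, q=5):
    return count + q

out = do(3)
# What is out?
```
8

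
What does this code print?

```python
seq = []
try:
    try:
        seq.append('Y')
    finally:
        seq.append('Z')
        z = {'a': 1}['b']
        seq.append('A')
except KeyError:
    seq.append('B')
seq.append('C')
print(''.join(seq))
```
YZBC

Exception in inner finally caught by outer except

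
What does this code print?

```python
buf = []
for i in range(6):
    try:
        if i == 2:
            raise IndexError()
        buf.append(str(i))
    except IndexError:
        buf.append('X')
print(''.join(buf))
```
01X345

Exception on i=2 caught, loop continues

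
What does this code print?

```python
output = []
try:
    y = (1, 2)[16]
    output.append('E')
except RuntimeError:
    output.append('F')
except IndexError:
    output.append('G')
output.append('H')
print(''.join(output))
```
GH

IndexError is caught by its specific handler, not RuntimeError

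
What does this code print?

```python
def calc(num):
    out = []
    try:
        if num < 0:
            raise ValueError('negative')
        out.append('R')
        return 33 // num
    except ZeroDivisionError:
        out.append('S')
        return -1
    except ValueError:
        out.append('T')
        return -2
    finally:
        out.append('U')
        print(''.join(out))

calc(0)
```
RSU

num=0 causes ZeroDivisionError, caught, finally prints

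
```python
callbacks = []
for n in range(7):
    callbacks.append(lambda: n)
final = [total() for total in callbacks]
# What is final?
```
[6, 6, 6, 6, 6, 6, 6]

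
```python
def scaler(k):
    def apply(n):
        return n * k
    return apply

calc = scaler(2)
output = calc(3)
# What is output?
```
6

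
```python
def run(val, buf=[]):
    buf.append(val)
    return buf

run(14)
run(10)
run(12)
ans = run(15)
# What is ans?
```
[14, 10, 12, 15]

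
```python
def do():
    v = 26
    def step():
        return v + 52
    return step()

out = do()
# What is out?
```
78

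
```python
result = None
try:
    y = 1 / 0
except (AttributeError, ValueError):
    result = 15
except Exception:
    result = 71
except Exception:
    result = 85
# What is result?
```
71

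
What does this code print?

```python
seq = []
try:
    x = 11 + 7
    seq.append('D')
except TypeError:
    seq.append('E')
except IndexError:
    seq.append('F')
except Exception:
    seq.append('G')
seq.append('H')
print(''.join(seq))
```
DH

No exception, try block completes normally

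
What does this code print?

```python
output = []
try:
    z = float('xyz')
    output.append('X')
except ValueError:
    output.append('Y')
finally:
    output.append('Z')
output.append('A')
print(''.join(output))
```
YZA

finally always runs, even after exception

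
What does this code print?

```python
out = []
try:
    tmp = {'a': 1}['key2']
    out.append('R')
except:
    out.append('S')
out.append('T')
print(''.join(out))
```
ST

Exception raised in try, caught by bare except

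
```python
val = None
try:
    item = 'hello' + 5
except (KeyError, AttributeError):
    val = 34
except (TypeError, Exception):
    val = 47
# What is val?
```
47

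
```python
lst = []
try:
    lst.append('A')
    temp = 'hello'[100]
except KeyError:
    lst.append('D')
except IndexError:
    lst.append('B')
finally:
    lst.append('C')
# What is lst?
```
['A', 'B', 'C']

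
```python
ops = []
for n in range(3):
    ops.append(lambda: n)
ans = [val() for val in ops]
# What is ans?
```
[2, 2, 2]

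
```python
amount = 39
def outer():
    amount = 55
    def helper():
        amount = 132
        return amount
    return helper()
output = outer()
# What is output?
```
132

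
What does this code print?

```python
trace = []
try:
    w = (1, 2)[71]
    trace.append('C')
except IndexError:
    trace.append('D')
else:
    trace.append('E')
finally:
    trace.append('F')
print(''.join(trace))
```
DF

Exception: except runs, else skipped, finally runs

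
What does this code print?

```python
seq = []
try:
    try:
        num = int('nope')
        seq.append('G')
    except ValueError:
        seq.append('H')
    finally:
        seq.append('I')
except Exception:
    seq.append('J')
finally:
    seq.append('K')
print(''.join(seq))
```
HIK

Both finally blocks run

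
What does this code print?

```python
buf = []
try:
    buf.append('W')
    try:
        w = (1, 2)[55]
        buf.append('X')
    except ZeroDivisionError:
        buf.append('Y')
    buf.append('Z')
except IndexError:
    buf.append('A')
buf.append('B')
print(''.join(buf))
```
WAB

Inner handler doesn't match, propagates to outer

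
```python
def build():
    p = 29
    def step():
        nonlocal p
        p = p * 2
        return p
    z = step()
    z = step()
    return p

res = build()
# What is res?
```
116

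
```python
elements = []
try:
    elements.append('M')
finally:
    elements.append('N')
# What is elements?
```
['M', 'N']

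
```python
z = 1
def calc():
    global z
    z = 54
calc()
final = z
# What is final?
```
54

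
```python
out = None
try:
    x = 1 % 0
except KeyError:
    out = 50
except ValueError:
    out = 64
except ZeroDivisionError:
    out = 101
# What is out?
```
101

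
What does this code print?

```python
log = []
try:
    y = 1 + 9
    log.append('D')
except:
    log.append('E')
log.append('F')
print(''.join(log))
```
DF

No exception, try block completes normally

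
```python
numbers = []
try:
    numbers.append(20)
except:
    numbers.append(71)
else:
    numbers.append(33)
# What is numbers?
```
[20, 33]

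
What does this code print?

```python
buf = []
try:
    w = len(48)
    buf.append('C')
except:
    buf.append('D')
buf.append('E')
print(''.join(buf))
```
DE

Exception raised in try, caught by bare except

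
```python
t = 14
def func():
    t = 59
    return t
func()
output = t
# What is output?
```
14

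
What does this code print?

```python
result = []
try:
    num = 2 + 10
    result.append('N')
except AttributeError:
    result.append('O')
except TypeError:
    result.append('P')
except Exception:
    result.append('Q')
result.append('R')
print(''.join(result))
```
NR

No exception, try block completes normally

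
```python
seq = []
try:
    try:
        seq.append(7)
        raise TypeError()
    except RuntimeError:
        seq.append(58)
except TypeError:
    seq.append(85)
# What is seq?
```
[7, 85]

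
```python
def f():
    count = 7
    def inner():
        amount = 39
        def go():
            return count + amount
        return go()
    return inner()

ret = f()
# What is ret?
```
46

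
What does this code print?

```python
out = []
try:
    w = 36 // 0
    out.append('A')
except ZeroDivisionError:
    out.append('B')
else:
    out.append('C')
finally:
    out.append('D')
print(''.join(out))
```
BD

Exception: except runs, else skipped, finally runs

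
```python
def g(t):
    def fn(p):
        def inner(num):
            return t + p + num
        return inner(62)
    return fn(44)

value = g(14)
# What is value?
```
120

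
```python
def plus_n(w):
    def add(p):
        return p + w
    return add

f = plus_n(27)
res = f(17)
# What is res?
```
44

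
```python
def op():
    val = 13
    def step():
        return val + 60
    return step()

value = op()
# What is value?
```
73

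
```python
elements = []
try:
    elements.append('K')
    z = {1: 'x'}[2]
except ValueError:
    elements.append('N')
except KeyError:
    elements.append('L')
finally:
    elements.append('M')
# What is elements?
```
['K', 'L', 'M']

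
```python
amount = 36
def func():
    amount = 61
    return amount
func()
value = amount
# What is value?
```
36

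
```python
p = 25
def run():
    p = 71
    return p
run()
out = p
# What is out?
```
25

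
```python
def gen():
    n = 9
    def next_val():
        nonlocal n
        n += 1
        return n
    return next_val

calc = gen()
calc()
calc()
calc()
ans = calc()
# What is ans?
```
13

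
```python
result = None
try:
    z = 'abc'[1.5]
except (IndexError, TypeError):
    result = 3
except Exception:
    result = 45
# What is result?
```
3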